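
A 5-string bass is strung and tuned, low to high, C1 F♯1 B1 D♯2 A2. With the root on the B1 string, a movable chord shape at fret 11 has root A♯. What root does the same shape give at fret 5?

Moving from fret 11 to fret 5 shifts the root by -6 semitones.
A♯ down 6 semitones is E.

E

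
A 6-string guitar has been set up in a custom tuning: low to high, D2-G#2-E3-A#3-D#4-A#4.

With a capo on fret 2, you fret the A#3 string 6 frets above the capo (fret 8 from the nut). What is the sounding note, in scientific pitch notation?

F#4

The capo raises the open A#3 by 2 semitones to C4; fretting 6 more gives A#3 + 2 + 6 = A#3 + 8 semitones = F#4.
(Also written Gb.)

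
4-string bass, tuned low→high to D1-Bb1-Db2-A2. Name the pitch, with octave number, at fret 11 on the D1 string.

Each fret is one semitone, so D1 + 11 = Db2.
(Equivalently spelled C#2.)

Db2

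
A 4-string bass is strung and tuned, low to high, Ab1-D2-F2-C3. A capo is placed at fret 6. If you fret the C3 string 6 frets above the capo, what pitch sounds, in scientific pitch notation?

C4

The capo raises the open C3 by 6 semitones to Gb3; fretting 6 more gives C3 + 6 + 6 = C3 + 12 semitones = C4.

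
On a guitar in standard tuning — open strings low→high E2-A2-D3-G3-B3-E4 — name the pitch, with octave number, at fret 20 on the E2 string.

Each fret is one semitone, so E2 + 20 = C4.

C4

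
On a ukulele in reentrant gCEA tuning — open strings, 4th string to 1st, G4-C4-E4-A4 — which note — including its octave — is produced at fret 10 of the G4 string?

G4 is MIDI 67. Adding 10 gives 77, which is F5.

F5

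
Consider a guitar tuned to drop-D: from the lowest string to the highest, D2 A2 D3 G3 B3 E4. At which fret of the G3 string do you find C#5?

C#5 is 18 semitones above the open G3 (G–G#–A–A#–…–B–C–C#), so it sits at fret 18.

18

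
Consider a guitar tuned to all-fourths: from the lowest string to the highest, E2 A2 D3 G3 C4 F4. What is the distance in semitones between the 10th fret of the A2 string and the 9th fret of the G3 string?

A2 at fret 10 → G3 (MIDI 55); G3 at fret 9 → E4 (MIDI 64).
55 − 64 = -9, so the two pitches are 9 semitones apart, with E4 the higher.

9 semitones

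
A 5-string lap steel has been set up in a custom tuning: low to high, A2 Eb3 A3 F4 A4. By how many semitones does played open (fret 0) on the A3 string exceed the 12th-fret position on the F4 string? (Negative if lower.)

A3 at fret 0 → A3 (MIDI 57); F4 at fret 12 → F5 (MIDI 77).
57 − 77 = -20, so the two pitches are 20 semitones apart.

-20 semitones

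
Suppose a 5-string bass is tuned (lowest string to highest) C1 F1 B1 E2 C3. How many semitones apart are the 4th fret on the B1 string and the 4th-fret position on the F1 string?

6 semitones

B1 at fret 4 → D♯2 (MIDI 39); F1 at fret 4 → A1 (MIDI 33).
39 − 33 = 6, so the two pitches are 6 semitones apart, with D♯2 the higher.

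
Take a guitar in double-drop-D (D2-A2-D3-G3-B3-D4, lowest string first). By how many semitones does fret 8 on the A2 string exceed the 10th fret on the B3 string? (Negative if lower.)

-16 semitones

A2 at fret 8 → F3 (MIDI 53); B3 at fret 10 → A4 (MIDI 69).
53 − 69 = -16, so the two pitches are 16 semitones apart.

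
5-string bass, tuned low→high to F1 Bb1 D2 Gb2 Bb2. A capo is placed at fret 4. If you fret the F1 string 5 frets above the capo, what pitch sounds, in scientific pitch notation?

The capo raises the open F1 by 4 semitones to A1; fretting 5 more gives F1 + 4 + 5 = F1 + 9 semitones = D2.

D2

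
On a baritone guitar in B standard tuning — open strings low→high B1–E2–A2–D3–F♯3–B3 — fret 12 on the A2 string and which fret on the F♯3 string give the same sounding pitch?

A2 at fret 12 is A2 + 12 semitones = A3.
The open F♯3 string is 9 semitones above the open A2, so the same pitch on the F♯3 string lies at fret 12 − 9 = 3.

3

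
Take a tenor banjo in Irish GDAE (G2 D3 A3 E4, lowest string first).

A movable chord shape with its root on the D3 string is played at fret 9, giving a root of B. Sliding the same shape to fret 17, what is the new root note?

G

Moving from fret 9 to fret 17 shifts the root by 8 semitones.
B up 8 semitones is G.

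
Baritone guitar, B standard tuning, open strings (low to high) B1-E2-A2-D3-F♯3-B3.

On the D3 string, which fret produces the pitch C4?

C4 is 10 semitones above the open D3 (D–D#–E–F–…–A#–B–C), so it sits at fret 10.

10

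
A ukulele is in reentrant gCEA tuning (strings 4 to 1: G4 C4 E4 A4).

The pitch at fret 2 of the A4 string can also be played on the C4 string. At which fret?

11

Fret 2 on A4 is MIDI 69 + 2 = 71 (B4). On the C4 string (open MIDI 60), that pitch is 71 − 60 = fret 11.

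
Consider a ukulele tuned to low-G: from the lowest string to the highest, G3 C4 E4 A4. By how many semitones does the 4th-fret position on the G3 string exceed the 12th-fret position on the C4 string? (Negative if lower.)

G3 at fret 4 → B3 (MIDI 59); C4 at fret 12 → C5 (MIDI 72).
59 − 72 = -13, so the two pitches are 13 semitones apart.

-13 semitones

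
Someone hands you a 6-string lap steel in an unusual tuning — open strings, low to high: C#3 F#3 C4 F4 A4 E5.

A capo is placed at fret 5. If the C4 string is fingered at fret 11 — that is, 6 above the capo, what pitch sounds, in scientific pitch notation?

The capo raises the open C4 by 5 semitones to F4; fretting 6 more gives C4 + 5 + 6 = C4 + 11 semitones = B4.

B4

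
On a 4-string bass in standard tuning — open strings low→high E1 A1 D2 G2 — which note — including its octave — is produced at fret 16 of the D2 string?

F♯3

The open D2 string plus 16 semitones: D–D#–E–F–…–E–F–F#.
The walk passes from B into C once, so the octave number goes from 2 to 3.
(Equivalently spelled G♭3.)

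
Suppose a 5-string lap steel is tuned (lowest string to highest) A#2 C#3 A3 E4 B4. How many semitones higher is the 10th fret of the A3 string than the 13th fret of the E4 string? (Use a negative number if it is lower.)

A3 at fret 10 → G4 (MIDI 67); E4 at fret 13 → F5 (MIDI 77).
67 − 77 = -10, so the two pitches are 10 semitones apart.

-10 semitones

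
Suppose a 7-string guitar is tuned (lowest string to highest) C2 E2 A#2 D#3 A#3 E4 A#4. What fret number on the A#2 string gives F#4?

20

F#4 is 20 semitones above the open A#2 (A#–B–C–C#–…–E–F–F#), so it sits at fret 20.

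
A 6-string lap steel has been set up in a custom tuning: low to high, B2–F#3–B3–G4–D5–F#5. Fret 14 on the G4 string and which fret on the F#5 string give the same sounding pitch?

Fret 14 on G4 is MIDI 67 + 14 = 81 (A5). On the F#5 string (open MIDI 78), that pitch is 81 − 78 = fret 3.

3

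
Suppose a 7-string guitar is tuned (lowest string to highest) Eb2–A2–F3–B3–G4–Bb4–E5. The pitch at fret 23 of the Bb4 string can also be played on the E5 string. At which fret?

Bb4 at fret 23 is Bb4 + 23 semitones = A6.
The open E5 string is 6 semitones above the open Bb4, so the same pitch on the E5 string lies at fret 23 − 6 = 17.

17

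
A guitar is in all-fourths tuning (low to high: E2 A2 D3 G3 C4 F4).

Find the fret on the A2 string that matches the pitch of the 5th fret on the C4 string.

20

C4 at fret 5 is C4 + 5 semitones = F4.
The open A2 string is 15 semitones below the open C4, so the same pitch on the A2 string lies at fret 5 + 15 = 20.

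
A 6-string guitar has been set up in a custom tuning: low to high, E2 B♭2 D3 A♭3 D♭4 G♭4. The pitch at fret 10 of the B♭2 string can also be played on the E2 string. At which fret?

B♭2 at fret 10 is B♭2 + 10 semitones = A♭3.
The open E2 string is 6 semitones below the open B♭2, so the same pitch on the E2 string lies at fret 10 + 6 = 16.

16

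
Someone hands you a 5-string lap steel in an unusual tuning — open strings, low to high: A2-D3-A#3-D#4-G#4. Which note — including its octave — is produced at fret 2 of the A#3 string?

The open A#3 string plus 2 semitones: A#–B–C.
The walk passes from B into C once, so the octave number goes from 3 to 4.

C4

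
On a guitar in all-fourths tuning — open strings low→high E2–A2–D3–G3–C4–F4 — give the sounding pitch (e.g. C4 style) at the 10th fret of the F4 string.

F4 is MIDI 65. Adding 10 gives 75, which is D#5.
(Equivalently spelled Eb5.)

D#5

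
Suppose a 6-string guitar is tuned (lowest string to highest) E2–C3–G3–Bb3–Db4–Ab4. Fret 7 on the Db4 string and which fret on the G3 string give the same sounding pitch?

13

Fret 7 on Db4 is MIDI 61 + 7 = 68 (Ab4). On the G3 string (open MIDI 55), that pitch is 68 − 55 = fret 13.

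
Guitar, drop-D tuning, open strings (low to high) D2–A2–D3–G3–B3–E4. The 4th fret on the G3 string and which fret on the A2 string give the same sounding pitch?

G3 at fret 4 is G3 + 4 semitones = B3.
The open A2 string is 10 semitones below the open G3, so the same pitch on the A2 string lies at fret 4 + 10 = 14.

14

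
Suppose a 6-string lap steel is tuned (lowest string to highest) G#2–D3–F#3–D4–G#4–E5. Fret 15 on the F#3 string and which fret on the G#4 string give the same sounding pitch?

Fret 15 on F#3 is MIDI 54 + 15 = 69 (A4). On the G#4 string (open MIDI 68), that pitch is 69 − 68 = fret 1.

1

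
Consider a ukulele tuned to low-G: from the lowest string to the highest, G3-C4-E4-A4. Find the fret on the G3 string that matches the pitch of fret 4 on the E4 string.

13

E4 at fret 4 is E4 + 4 semitones = G#4.
The open G3 string is 9 semitones below the open E4, so the same pitch on the G3 string lies at fret 4 + 9 = 13.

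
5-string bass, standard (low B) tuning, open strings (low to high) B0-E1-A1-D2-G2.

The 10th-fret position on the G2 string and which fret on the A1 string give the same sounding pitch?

20

Fret 10 on G2 is MIDI 43 + 10 = 53 (F3). On the A1 string (open MIDI 33), that pitch is 53 − 33 = fret 20.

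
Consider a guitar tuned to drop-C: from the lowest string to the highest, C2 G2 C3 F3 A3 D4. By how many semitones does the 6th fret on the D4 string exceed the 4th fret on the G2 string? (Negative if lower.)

21 semitones

D4 at fret 6 → G#4 (MIDI 68); G2 at fret 4 → B2 (MIDI 47).
68 − 47 = 21, so the two pitches are 21 semitones apart.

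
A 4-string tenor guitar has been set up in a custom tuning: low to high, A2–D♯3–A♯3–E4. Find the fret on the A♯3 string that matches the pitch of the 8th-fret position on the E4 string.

14

E4 at fret 8 is E4 + 8 semitones = C5.
The open A♯3 string is 6 semitones below the open E4, so the same pitch on the A♯3 string lies at fret 8 + 6 = 14.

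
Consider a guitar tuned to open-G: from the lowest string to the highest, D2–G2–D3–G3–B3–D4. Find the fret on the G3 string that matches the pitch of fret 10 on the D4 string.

17

D4 at fret 10 is D4 + 10 semitones = C5.
The open G3 string is 7 semitones below the open D4, so the same pitch on the G3 string lies at fret 10 + 7 = 17.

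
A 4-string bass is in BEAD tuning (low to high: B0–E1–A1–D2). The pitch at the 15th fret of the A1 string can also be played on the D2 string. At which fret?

10

A1 at fret 15 is A1 + 15 semitones = C3.
The open D2 string is 5 semitones above the open A1, so the same pitch on the D2 string lies at fret 15 − 5 = 10.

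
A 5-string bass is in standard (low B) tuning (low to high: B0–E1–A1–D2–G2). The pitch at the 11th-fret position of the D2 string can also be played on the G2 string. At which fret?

Fret 11 on D2 is MIDI 38 + 11 = 49 (C#3). On the G2 string (open MIDI 43), that pitch is 49 − 43 = fret 6.

6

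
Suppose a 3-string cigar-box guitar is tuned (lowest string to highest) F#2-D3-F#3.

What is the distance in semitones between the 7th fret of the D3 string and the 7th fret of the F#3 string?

4 semitones

D3 at fret 7 → A3 (MIDI 57); F#3 at fret 7 → C#4 (MIDI 61).
57 − 61 = -4, so the two pitches are 4 semitones apart, with C#4 the higher.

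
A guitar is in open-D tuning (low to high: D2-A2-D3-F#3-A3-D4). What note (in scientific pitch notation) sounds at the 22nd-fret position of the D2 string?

C4

Each fret is one semitone, so D2 + 22 = C4.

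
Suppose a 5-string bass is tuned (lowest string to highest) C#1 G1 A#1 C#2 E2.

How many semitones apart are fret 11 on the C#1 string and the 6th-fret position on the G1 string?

1 semitone

C#1 at fret 11 → C2 (MIDI 36); G1 at fret 6 → C#2 (MIDI 37).
36 − 37 = -1, so the two pitches are 1 semitone apart, with C#2 the higher.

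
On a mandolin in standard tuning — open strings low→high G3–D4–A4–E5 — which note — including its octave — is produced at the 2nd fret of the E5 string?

The open E5 string plus 2 semitones: E–F–F#.
No B→C boundary is crossed, so the octave stays at 5.
(Equivalently spelled Gb5.)

F#5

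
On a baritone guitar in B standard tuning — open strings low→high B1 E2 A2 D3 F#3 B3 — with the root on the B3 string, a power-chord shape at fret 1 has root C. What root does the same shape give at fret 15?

D

Moving from fret 1 to fret 15 shifts the root by 14 semitones.
C up 14 semitones is D.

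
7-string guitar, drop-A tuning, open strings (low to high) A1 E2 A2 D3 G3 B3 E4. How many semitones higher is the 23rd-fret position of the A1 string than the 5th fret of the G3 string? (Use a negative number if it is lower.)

A1 at fret 23 → G#3 (MIDI 56); G3 at fret 5 → C4 (MIDI 60).
56 − 60 = -4, so the two pitches are 4 semitones apart.

-4 semitones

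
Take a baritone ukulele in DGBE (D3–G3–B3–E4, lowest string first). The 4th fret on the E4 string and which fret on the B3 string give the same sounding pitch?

Fret 4 on E4 is MIDI 64 + 4 = 68 (G♯4). On the B3 string (open MIDI 59), that pitch is 68 − 59 = fret 9.

9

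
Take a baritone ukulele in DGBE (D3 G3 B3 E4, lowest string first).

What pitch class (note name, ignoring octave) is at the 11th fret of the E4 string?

D#

Each fret is one semitone, so E4 + 11 = D#.
(Equivalently spelled Eb.)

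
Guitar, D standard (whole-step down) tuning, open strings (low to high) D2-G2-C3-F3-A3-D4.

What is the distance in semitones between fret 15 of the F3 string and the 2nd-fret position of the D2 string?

F3 at fret 15 → G#4 (MIDI 68); D2 at fret 2 → E2 (MIDI 40).
68 − 40 = 28, so the two pitches are 28 semitones apart, with G#4 the higher.

28 semitones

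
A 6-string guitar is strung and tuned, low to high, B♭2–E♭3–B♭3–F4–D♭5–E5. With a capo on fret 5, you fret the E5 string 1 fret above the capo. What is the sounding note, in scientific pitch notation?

B♭5

The capo raises the open E5 by 5 semitones to A5; fretting 1 more gives E5 + 5 + 1 = E5 + 6 semitones = B♭5.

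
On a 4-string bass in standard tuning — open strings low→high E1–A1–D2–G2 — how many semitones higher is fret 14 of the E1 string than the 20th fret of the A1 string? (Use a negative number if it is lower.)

E1 at fret 14 → F♯2 (MIDI 42); A1 at fret 20 → F3 (MIDI 53).
42 − 53 = -11, so the two pitches are 11 semitones apart.

-11 semitones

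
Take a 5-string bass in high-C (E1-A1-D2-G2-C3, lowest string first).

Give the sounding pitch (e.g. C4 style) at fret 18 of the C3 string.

F♯4

Each fret is one semitone, so C3 + 18 = F♯4.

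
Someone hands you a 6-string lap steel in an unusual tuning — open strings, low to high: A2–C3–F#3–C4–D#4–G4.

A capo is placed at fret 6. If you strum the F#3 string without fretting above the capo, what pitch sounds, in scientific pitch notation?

C4

The capo raises the open F#3 by 6 semitones to C4; fretting 0 more gives F#3 + 6 + 0 = F#3 + 6 semitones = C4.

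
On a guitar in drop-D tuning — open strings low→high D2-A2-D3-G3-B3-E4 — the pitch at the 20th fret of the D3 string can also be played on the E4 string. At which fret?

Fret 20 on D3 is MIDI 50 + 20 = 70 (A#4). On the E4 string (open MIDI 64), that pitch is 70 − 64 = fret 6.

6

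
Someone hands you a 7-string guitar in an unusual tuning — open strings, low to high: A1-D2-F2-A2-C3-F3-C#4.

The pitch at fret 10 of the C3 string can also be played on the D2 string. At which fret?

20

C3 at fret 10 is C3 + 10 semitones = A#3.
The open D2 string is 10 semitones below the open C3, so the same pitch on the D2 string lies at fret 10 + 10 = 20.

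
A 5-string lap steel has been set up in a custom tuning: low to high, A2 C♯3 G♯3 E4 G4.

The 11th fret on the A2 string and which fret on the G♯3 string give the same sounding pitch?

Fret 11 on A2 is MIDI 45 + 11 = 56 (G♯3). On the G♯3 string (open MIDI 56), that pitch is 56 − 56 = fret 0.

0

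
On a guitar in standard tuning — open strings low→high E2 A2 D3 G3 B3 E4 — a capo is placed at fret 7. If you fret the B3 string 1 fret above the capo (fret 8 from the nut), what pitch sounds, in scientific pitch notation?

The capo raises the open B3 by 7 semitones to F♯4; fretting 1 more gives B3 + 7 + 1 = B3 + 8 semitones = G4.

G4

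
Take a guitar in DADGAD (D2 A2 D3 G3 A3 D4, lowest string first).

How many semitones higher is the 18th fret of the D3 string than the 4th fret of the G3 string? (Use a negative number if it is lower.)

D3 at fret 18 → G#4 (MIDI 68); G3 at fret 4 → B3 (MIDI 59).
68 − 59 = 9, so the two pitches are 9 semitones apart.

9 semitones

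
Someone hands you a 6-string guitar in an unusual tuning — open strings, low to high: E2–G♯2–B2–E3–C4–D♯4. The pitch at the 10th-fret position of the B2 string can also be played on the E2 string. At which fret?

Fret 10 on B2 is MIDI 47 + 10 = 57 (A3). On the E2 string (open MIDI 40), that pitch is 57 − 40 = fret 17.

17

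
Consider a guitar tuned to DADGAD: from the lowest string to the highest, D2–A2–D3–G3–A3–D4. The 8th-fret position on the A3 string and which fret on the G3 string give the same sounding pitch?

A3 at fret 8 is A3 + 8 semitones = F4.
The open G3 string is 2 semitones below the open A3, so the same pitch on the G3 string lies at fret 8 + 2 = 10.

10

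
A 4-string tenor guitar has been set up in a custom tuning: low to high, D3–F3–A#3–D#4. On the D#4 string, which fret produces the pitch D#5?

D#5 is 12 semitones above the open D#4 (D#–E–F–F#–…–C#–D–D#), so it sits at fret 12.

12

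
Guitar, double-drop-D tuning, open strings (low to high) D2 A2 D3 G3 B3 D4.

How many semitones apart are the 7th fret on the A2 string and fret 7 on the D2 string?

A2 at fret 7 → E3 (MIDI 52); D2 at fret 7 → A2 (MIDI 45).
52 − 45 = 7, so the two pitches are 7 semitones apart, with E3 the higher.

7 semitones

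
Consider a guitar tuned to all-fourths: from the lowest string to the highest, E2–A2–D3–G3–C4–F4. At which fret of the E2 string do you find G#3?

G#3 is 16 semitones above the open E2 (E–F–F#–G–…–F#–G–G#), so it sits at fret 16.

16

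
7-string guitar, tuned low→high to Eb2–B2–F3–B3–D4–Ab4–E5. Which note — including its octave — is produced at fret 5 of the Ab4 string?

Db5

The open Ab4 string plus 5 semitones: Ab–A–Bb–B–C–Db.
The walk passes from B into C once, so the octave number goes from 4 to 5.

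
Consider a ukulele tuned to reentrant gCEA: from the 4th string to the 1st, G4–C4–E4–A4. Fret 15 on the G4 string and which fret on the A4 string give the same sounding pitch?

13

G4 at fret 15 is G4 + 15 semitones = A♯5.
The open A4 string is 2 semitones above the open G4, so the same pitch on the A4 string lies at fret 15 − 2 = 13.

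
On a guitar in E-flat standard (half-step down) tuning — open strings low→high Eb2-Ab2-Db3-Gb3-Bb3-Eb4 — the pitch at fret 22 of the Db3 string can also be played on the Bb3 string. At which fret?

13

Db3 at fret 22 is Db3 + 22 semitones = B4.
The open Bb3 string is 9 semitones above the open Db3, so the same pitch on the Bb3 string lies at fret 22 − 9 = 13.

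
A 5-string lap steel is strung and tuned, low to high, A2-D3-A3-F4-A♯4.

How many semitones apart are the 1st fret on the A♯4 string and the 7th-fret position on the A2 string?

19 semitones

A♯4 at fret 1 → B4 (MIDI 71); A2 at fret 7 → E3 (MIDI 52).
71 − 52 = 19, so the two pitches are 19 semitones apart, with B4 the higher.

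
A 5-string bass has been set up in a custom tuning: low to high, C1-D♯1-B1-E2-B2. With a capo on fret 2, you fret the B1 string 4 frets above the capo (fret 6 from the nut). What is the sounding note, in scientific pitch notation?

The capo raises the open B1 by 2 semitones to C♯2; fretting 4 more gives B1 + 2 + 4 = B1 + 6 semitones = F2.

F2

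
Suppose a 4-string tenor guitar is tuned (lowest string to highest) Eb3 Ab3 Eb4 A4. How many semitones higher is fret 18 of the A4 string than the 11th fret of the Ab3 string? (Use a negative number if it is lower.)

20 semitones

A4 at fret 18 → Eb6 (MIDI 87); Ab3 at fret 11 → G4 (MIDI 67).
87 − 67 = 20, so the two pitches are 20 semitones apart.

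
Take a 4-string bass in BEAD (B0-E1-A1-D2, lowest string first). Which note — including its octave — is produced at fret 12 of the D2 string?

D2 is MIDI 38. Adding 12 gives 50, which is D3.

D3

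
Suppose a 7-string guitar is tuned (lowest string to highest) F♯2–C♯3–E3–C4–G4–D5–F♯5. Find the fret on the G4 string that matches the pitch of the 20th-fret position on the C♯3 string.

Fret 20 on C♯3 is MIDI 49 + 20 = 69 (A4). On the G4 string (open MIDI 67), that pitch is 69 − 67 = fret 2.

2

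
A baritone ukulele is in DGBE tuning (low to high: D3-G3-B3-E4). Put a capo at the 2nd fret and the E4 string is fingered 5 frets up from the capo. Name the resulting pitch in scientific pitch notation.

B4

The capo raises the open E4 by 2 semitones to F♯4; fretting 5 more gives E4 + 2 + 5 = E4 + 7 semitones = B4.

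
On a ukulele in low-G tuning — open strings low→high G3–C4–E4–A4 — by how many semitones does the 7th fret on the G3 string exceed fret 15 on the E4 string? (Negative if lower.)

-17 semitones

G3 at fret 7 → D4 (MIDI 62); E4 at fret 15 → G5 (MIDI 79).
62 − 79 = -17, so the two pitches are 17 semitones apart.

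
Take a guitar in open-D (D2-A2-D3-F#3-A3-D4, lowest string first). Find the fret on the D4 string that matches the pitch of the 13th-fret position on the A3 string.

A3 at fret 13 is A3 + 13 semitones = A#4.
The open D4 string is 5 semitones above the open A3, so the same pitch on the D4 string lies at fret 13 − 5 = 8.

8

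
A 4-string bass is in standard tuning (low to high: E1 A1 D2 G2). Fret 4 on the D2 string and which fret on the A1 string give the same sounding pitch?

D2 at fret 4 is D2 + 4 semitones = F#2.
The open A1 string is 5 semitones below the open D2, so the same pitch on the A1 string lies at fret 4 + 5 = 9.

9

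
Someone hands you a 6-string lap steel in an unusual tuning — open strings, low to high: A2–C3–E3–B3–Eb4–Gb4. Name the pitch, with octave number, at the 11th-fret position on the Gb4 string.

F5

Each fret is one semitone, so Gb4 + 11 = F5.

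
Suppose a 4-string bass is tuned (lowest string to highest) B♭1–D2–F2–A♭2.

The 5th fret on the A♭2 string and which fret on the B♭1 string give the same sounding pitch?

15

Fret 5 on A♭2 is MIDI 44 + 5 = 49 (D♭3). On the B♭1 string (open MIDI 34), that pitch is 49 − 34 = fret 15.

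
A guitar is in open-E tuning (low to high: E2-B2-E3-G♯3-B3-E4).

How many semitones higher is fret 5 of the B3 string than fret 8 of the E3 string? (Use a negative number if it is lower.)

B3 at fret 5 → E4 (MIDI 64); E3 at fret 8 → C4 (MIDI 60).
64 − 60 = 4, so the two pitches are 4 semitones apart.

4 semitones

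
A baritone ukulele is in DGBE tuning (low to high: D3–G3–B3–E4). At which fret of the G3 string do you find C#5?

18

C#5 is 18 semitones above the open G3 (G–G#–A–A#–…–B–C–C#), so it sits at fret 18.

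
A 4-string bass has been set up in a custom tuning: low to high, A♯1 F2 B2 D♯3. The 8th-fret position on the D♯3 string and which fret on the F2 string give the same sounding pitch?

D♯3 at fret 8 is D♯3 + 8 semitones = B3.
The open F2 string is 10 semitones below the open D♯3, so the same pitch on the F2 string lies at fret 8 + 10 = 18.

18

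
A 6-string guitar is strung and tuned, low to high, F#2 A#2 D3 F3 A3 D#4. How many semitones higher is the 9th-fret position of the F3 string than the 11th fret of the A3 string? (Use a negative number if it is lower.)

F3 at fret 9 → D4 (MIDI 62); A3 at fret 11 → G#4 (MIDI 68).
62 − 68 = -6, so the two pitches are 6 semitones apart.

-6 semitones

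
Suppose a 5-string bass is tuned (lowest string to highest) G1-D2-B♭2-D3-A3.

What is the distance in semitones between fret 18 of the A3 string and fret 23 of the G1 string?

21 semitones

A3 at fret 18 → E♭5 (MIDI 75); G1 at fret 23 → G♭3 (MIDI 54).
75 − 54 = 21, so the two pitches are 21 semitones apart, with E♭5 the higher.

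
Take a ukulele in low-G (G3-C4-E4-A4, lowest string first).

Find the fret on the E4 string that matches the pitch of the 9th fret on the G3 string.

0

G3 at fret 9 is G3 + 9 semitones = E4.
The open E4 string is 9 semitones above the open G3, so the same pitch on the E4 string lies at fret 9 − 9 = 0.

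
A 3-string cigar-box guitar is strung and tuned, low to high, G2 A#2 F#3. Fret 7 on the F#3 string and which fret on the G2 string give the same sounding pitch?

F#3 at fret 7 is F#3 + 7 semitones = C#4.
The open G2 string is 11 semitones below the open F#3, so the same pitch on the G2 string lies at fret 7 + 11 = 18.

18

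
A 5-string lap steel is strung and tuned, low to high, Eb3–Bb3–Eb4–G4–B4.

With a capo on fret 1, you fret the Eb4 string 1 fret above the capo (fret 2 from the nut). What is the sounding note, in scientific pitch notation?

The capo raises the open Eb4 by 1 semitone to E4; fretting 1 more gives Eb4 + 1 + 1 = Eb4 + 2 semitones = F4.

F4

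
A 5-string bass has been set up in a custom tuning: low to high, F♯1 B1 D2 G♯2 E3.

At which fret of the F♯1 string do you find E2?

E2 is 10 semitones above the open F♯1 (F#–G–G#–A–…–D–D#–E), so it sits at fret 10.

10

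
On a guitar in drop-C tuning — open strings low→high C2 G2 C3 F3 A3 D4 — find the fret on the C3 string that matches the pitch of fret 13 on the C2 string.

1

Fret 13 on C2 is MIDI 36 + 13 = 49 (C♯3). On the C3 string (open MIDI 48), that pitch is 49 − 48 = fret 1.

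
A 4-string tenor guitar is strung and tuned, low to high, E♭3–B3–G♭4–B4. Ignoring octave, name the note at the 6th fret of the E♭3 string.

The open E♭3 string plus 6 semitones: Eb–E–F–Gb–G–Ab–A.

A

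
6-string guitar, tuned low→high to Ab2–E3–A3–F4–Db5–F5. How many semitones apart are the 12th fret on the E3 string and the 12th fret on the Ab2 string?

8 semitones

E3 at fret 12 → E4 (MIDI 64); Ab2 at fret 12 → Ab3 (MIDI 56).
64 − 56 = 8, so the two pitches are 8 semitones apart, with E4 the higher.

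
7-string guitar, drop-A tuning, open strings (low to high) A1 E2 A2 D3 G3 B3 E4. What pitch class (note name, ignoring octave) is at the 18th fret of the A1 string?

A1 is MIDI 33. Adding 18 gives 51; 51 mod 12 = 3, i.e. D♯.

D♯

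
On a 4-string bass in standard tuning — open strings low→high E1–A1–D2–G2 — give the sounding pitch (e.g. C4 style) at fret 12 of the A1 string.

The open A1 string plus 12 semitones: A–A#–B–C–…–G–G#–A.
The walk passes from B into C once, so the octave number goes from 1 to 2.

A2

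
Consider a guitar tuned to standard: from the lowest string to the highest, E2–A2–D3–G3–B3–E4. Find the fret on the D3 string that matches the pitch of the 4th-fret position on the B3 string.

Fret 4 on B3 is MIDI 59 + 4 = 63 (D#4). On the D3 string (open MIDI 50), that pitch is 63 − 50 = fret 13.

13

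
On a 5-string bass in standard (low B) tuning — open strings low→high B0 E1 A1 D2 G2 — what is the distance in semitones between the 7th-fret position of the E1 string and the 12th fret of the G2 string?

20 semitones

E1 at fret 7 → B1 (MIDI 35); G2 at fret 12 → G3 (MIDI 55).
35 − 55 = -20, so the two pitches are 20 semitones apart, with G3 the higher.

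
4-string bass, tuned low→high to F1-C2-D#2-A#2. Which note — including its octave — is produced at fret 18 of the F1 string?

F1 is MIDI 29. Adding 18 gives 47, which is B2.

B2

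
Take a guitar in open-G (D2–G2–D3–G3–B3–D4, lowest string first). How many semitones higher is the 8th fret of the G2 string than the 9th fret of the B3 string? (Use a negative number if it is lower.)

-17 semitones

G2 at fret 8 → D♯3 (MIDI 51); B3 at fret 9 → G♯4 (MIDI 68).
51 − 68 = -17, so the two pitches are 17 semitones apart.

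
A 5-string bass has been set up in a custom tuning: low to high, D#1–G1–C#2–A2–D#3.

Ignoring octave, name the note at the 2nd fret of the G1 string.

Each fret is one semitone, so G1 + 2 = A.

A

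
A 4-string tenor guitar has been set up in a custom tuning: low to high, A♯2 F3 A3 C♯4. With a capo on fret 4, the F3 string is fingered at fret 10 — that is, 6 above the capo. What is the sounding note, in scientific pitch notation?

The capo raises the open F3 by 4 semitones to A3; fretting 6 more gives F3 + 4 + 6 = F3 + 10 semitones = D♯4.
(Also written E♭.)

D♯4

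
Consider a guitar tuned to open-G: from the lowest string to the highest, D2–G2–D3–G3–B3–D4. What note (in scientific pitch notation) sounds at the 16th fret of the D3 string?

Each fret is one semitone, so D3 + 16 = F♯4.
(Equivalently spelled G♭4.)

F♯4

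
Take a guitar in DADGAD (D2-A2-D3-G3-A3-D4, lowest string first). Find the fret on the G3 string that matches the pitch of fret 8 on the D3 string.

D3 at fret 8 is D3 + 8 semitones = A#3.
The open G3 string is 5 semitones above the open D3, so the same pitch on the G3 string lies at fret 8 − 5 = 3.

3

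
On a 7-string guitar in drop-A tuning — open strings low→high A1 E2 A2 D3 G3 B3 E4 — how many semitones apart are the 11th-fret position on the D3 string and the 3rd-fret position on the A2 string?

D3 at fret 11 → C♯4 (MIDI 61); A2 at fret 3 → C3 (MIDI 48).
61 − 48 = 13, so the two pitches are 13 semitones apart, with C♯4 the higher.

13 semitones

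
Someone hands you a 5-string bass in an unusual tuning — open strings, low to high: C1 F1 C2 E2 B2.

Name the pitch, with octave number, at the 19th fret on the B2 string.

The open B2 string plus 19 semitones: B–C–Db–D–…–E–F–Gb.
The walk passes from B into C 2 times, so the octave number goes from 2 to 4.
(Equivalently spelled F#4.)

Gb4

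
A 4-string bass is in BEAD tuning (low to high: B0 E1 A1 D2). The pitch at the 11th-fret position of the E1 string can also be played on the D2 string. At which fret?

E1 at fret 11 is E1 + 11 semitones = D#2.
The open D2 string is 10 semitones above the open E1, so the same pitch on the D2 string lies at fret 11 − 10 = 1.

1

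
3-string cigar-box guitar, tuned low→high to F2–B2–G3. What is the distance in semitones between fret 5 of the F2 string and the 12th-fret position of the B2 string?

13 semitones

F2 at fret 5 → A#2 (MIDI 46); B2 at fret 12 → B3 (MIDI 59).
46 − 59 = -13, so the two pitches are 13 semitones apart, with B3 the higher.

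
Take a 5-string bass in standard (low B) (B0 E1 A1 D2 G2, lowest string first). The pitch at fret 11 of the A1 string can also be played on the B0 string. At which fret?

Fret 11 on A1 is MIDI 33 + 11 = 44 (G#2). On the B0 string (open MIDI 23), that pitch is 44 − 23 = fret 21.

21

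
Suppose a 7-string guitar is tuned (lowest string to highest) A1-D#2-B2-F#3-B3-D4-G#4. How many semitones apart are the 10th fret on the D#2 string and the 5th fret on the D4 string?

D#2 at fret 10 → C#3 (MIDI 49); D4 at fret 5 → G4 (MIDI 67).
49 − 67 = -18, so the two pitches are 18 semitones apart, with G4 the higher.

18 semitones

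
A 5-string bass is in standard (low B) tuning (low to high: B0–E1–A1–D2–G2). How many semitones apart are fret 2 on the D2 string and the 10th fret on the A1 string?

D2 at fret 2 → E2 (MIDI 40); A1 at fret 10 → G2 (MIDI 43).
40 − 43 = -3, so the two pitches are 3 semitones apart, with G2 the higher.

3 semitones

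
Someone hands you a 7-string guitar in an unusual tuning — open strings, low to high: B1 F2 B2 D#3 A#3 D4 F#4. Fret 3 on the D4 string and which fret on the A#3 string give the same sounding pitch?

D4 at fret 3 is D4 + 3 semitones = F4.
The open A#3 string is 4 semitones below the open D4, so the same pitch on the A#3 string lies at fret 3 + 4 = 7.

7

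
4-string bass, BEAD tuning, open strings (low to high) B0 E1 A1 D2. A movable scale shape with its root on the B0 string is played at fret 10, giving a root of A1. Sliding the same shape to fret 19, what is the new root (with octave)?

Moving from fret 10 to fret 19 shifts the root by 9 semitones.
A1 up 9 semitones is F#2.

F#2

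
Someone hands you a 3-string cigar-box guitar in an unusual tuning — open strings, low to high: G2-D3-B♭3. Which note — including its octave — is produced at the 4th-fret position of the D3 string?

G♭3

Each fret is one semitone, so D3 + 4 = G♭3.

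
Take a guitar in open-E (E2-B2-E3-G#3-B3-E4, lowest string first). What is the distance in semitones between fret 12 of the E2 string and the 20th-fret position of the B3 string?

E2 at fret 12 → E3 (MIDI 52); B3 at fret 20 → G5 (MIDI 79).
52 − 79 = -27, so the two pitches are 27 semitones apart, with G5 the higher.

27 semitones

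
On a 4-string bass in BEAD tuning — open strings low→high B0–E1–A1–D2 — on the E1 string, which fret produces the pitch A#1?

A#1 is 6 semitones above the open E1 (E–F–F#–G–G#–A–A#), so it sits at fret 6.

6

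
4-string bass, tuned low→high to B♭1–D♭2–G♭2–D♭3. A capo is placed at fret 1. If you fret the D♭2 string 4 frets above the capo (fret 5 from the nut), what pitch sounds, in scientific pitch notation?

The capo raises the open D♭2 by 1 semitone to D2; fretting 4 more gives D♭2 + 1 + 4 = D♭2 + 5 semitones = G♭2.
(Also written F♯.)

G♭2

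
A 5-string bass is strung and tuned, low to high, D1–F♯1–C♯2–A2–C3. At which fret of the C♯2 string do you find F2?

F2 is 4 semitones above the open C♯2 (C#–D–D#–E–F), so it sits at fret 4.

4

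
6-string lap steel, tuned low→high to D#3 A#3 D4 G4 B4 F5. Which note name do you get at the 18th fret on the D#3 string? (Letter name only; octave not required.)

Each fret is one semitone, so D#3 + 18 = A.

A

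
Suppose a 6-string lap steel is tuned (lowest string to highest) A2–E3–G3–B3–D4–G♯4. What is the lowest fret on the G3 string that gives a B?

From G3, count semitones up the chromatic scale until reaching B: G–G#–A–A#–B — 4 steps.

4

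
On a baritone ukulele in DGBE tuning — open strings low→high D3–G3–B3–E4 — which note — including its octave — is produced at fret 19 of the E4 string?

Each fret is one semitone, so E4 + 19 = B5.

B5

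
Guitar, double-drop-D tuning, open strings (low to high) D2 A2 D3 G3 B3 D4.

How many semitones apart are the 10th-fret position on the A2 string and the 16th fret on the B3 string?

A2 at fret 10 → G3 (MIDI 55); B3 at fret 16 → D#5 (MIDI 75).
55 − 75 = -20, so the two pitches are 20 semitones apart, with D#5 the higher.

20 semitones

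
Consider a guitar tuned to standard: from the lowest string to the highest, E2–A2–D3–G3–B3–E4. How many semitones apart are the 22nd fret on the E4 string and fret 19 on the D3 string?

E4 at fret 22 → D6 (MIDI 86); D3 at fret 19 → A4 (MIDI 69).
86 − 69 = 17, so the two pitches are 17 semitones apart, with D6 the higher.

17 semitones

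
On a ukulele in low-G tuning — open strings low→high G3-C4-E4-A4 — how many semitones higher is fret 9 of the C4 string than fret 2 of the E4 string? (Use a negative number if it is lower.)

C4 at fret 9 → A4 (MIDI 69); E4 at fret 2 → F♯4 (MIDI 66).
69 − 66 = 3, so the two pitches are 3 semitones apart.

3 semitones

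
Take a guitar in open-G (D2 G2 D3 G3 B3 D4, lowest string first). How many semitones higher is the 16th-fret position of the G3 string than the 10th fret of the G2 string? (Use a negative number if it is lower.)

G3 at fret 16 → B4 (MIDI 71); G2 at fret 10 → F3 (MIDI 53).
71 − 53 = 18, so the two pitches are 18 semitones apart.

18 semitones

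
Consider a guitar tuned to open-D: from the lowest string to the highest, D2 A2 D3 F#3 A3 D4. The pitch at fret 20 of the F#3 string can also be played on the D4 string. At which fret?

F#3 at fret 20 is F#3 + 20 semitones = D5.
The open D4 string is 8 semitones above the open F#3, so the same pitch on the D4 string lies at fret 20 − 8 = 12.

12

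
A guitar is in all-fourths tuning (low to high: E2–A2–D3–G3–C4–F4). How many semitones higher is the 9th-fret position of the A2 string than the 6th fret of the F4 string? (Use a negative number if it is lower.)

-17 semitones

A2 at fret 9 → F#3 (MIDI 54); F4 at fret 6 → B4 (MIDI 71).
54 − 71 = -17, so the two pitches are 17 semitones apart.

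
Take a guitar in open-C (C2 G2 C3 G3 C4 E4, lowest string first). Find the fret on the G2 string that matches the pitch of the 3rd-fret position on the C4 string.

20

Fret 3 on C4 is MIDI 60 + 3 = 63 (D#4). On the G2 string (open MIDI 43), that pitch is 63 − 43 = fret 20.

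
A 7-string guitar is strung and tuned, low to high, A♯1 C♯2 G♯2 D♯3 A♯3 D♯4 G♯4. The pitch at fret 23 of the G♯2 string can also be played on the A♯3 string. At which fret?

Fret 23 on G♯2 is MIDI 44 + 23 = 67 (G4). On the A♯3 string (open MIDI 58), that pitch is 67 − 58 = fret 9.

9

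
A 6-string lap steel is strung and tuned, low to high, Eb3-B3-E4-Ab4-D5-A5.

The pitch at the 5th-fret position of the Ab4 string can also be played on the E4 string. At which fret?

Ab4 at fret 5 is Ab4 + 5 semitones = Db5.
The open E4 string is 4 semitones below the open Ab4, so the same pitch on the E4 string lies at fret 5 + 4 = 9.

9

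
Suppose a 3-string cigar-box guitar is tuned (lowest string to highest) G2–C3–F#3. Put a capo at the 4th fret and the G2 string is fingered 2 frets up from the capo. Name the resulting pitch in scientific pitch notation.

The capo raises the open G2 by 4 semitones to B2; fretting 2 more gives G2 + 4 + 2 = G2 + 6 semitones = C#3.

C#3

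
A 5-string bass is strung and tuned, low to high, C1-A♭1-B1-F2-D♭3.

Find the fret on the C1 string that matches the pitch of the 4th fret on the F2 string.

21

Fret 4 on F2 is MIDI 41 + 4 = 45 (A2). On the C1 string (open MIDI 24), that pitch is 45 − 24 = fret 21.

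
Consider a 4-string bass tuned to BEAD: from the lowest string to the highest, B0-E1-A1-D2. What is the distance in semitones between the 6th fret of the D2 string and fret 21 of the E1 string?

5 semitones

D2 at fret 6 → G#2 (MIDI 44); E1 at fret 21 → C#3 (MIDI 49).
44 − 49 = -5, so the two pitches are 5 semitones apart, with C#3 the higher.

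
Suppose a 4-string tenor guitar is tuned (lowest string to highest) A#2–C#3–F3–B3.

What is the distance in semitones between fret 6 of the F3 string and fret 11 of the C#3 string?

F3 at fret 6 → B3 (MIDI 59); C#3 at fret 11 → C4 (MIDI 60).
59 − 60 = -1, so the two pitches are 1 semitone apart, with C4 the higher.

1 semitone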